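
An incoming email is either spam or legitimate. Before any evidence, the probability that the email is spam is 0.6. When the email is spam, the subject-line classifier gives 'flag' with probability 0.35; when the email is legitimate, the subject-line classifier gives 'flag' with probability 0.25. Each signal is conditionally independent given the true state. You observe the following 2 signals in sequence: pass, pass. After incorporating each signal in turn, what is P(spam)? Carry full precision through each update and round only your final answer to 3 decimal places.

0.530

After 'pass': P(spam) = 0.65·0.6000 / (0.65·0.6000 + 0.75·0.4000) ≈ 0.5652
After 'pass': P(spam) = 0.65·0.5652 / (0.65·0.5652 + 0.75·0.4348) ≈ 0.5298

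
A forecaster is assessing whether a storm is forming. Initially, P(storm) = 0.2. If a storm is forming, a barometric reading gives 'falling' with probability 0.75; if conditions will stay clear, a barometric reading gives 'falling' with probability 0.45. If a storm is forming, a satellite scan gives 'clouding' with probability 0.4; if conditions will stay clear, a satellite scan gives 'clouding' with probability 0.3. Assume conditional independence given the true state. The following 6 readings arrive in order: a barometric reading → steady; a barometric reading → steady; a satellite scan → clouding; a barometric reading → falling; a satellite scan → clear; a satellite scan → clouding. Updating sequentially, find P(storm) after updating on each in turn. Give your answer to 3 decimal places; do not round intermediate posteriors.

Apply Bayes' rule sequentially, carrying P(storm) forward.
After a barometric reading='steady': P(storm) = 0.25·0.2000 / (0.25·0.2000 + 0.55·0.8000) ≈ 0.1020
After a barometric reading='steady': P(storm) = 0.25·0.1020 / (0.25·0.1020 + 0.55·0.8980) ≈ 0.0491
After a satellite scan='clouding': P(storm) = 0.4·0.0491 / (0.4·0.0491 + 0.3·0.9509) ≈ 0.0644
After a barometric reading='falling': P(storm) = 0.75·0.0644 / (0.75·0.0644 + 0.45·0.9356) ≈ 0.1030
After a satellite scan='clear': P(storm) = 0.6·0.1030 / (0.6·0.1030 + 0.7·0.8970) ≈ 0.0896
After a satellite scan='clouding': P(storm) = 0.4·0.0896 / (0.4·0.0896 + 0.3·0.9104) ≈ 0.1160

0.116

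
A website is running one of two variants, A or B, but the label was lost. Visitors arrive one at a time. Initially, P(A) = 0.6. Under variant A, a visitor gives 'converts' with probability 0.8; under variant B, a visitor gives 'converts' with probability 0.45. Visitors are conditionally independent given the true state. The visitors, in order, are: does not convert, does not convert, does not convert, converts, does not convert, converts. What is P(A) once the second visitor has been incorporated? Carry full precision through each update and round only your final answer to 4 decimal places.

0.1655

After 'does not convert': P(A) = 0.2·0.6000 / (0.2·0.6000 + 0.55·0.4000) ≈ 0.3529
After 'does not convert': P(A) = 0.2·0.3529 / (0.2·0.3529 + 0.55·0.6471) ≈ 0.1655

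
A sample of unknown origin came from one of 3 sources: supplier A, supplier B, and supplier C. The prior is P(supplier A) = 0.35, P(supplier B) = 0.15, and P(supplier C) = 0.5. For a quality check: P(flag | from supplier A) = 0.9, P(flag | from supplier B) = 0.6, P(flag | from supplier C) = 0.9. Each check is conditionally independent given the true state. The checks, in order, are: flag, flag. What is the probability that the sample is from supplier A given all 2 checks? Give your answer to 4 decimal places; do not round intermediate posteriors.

0.3818

After 'flag': normaliser = 0.9·0.3500 + 0.6·0.1500 + 0.9·0.5000; P(supplier A) ≈ 0.3684, P(supplier B) ≈ 0.1053, P(supplier C) ≈ 0.5263
After 'flag': normaliser = 0.9·0.3684 + 0.6·0.1053 + 0.9·0.5263; P(supplier A) ≈ 0.3818, P(supplier B) ≈ 0.0727, P(supplier C) ≈ 0.5455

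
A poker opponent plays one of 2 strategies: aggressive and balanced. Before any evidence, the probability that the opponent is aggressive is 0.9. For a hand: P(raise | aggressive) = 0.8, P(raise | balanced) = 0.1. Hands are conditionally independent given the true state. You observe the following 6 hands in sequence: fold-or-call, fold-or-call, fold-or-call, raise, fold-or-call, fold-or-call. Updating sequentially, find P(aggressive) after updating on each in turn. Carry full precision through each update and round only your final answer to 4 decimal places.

After 'fold-or-call': P(aggressive) = 0.2·0.9000 / (0.2·0.9000 + 0.9·0.1000) ≈ 0.6667
After 'fold-or-call': P(aggressive) = 0.2·0.6667 / (0.2·0.6667 + 0.9·0.3333) ≈ 0.3077
After 'fold-or-call': P(aggressive) = 0.2·0.3077 / (0.2·0.3077 + 0.9·0.6923) ≈ 0.0899
After 'raise': P(aggressive) = 0.8·0.0899 / (0.8·0.0899 + 0.1·0.9101) ≈ 0.4414
After 'fold-or-call': P(aggressive) = 0.2·0.4414 / (0.2·0.4414 + 0.9·0.5586) ≈ 0.1494
After 'fold-or-call': P(aggressive) = 0.2·0.1494 / (0.2·0.1494 + 0.9·0.8506) ≈ 0.0376

0.0376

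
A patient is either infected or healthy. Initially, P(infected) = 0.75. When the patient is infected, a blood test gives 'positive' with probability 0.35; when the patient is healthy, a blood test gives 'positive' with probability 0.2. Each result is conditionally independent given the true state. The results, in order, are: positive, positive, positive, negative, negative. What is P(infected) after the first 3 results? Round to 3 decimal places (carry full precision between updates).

After 'positive': P(infected) = 0.35·0.7500 / (0.35·0.7500 + 0.2·0.2500) ≈ 0.8400
After 'positive': P(infected) = 0.35·0.8400 / (0.35·0.8400 + 0.2·0.1600) ≈ 0.9018
After 'positive': P(infected) = 0.35·0.9018 / (0.35·0.9018 + 0.2·0.0982) ≈ 0.9414

0.941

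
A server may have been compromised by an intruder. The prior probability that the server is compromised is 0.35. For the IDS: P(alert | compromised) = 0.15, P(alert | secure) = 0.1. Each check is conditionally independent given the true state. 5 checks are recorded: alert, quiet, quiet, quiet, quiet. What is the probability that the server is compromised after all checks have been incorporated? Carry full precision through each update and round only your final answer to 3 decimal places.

After 'alert': P(compromised) = 0.15·0.3500 / (0.15·0.3500 + 0.1·0.6500) ≈ 0.4468
After 'quiet': P(compromised) = 0.85·0.4468 / (0.85·0.4468 + 0.9·0.5532) ≈ 0.4327
After 'quiet': P(compromised) = 0.85·0.4327 / (0.85·0.4327 + 0.9·0.5673) ≈ 0.4188
After 'quiet': P(compromised) = 0.85·0.4188 / (0.85·0.4188 + 0.9·0.5812) ≈ 0.4049
After 'quiet': P(compromised) = 0.85·0.4049 / (0.85·0.4049 + 0.9·0.5951) ≈ 0.3912

0.391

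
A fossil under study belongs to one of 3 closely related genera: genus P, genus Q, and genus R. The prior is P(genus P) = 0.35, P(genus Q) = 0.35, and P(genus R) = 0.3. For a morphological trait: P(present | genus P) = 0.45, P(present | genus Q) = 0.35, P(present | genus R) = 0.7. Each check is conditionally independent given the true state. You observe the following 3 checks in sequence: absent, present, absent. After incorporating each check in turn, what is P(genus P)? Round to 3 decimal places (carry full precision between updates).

After 'absent': normaliser = 0.55·0.3500 + 0.65·0.3500 + 0.3·0.3000; P(genus P) ≈ 0.3775, P(genus Q) ≈ 0.4461, P(genus R) ≈ 0.1765
After 'present': normaliser = 0.45·0.3775 + 0.35·0.4461 + 0.7·0.1765; P(genus P) ≈ 0.3779, P(genus Q) ≈ 0.3473, P(genus R) ≈ 0.2748
After 'absent': normaliser = 0.55·0.3779 + 0.65·0.3473 + 0.3·0.2748; P(genus P) ≈ 0.4027, P(genus Q) ≈ 0.4375, P(genus R) ≈ 0.1598

0.403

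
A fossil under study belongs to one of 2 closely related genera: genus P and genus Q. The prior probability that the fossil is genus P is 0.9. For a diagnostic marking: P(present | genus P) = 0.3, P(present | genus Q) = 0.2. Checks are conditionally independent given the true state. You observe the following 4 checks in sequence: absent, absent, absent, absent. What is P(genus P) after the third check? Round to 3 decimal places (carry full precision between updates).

After 'absent': P(genus P) = 0.7·0.9000 / (0.7·0.9000 + 0.8·0.1000) ≈ 0.8873
After 'absent': P(genus P) = 0.7·0.8873 / (0.7·0.8873 + 0.8·0.1127) ≈ 0.8733
After 'absent': P(genus P) = 0.7·0.8733 / (0.7·0.8733 + 0.8·0.1267) ≈ 0.8577

0.858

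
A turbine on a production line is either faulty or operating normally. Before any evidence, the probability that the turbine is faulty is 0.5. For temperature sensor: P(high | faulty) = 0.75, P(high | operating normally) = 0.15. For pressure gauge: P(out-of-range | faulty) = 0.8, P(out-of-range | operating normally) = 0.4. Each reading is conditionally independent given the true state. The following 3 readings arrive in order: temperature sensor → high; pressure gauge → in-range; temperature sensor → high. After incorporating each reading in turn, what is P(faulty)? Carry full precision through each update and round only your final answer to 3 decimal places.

0.893

After temperature sensor='high': P(faulty) = 0.75·0.5000 / (0.75·0.5000 + 0.15·0.5000) ≈ 0.8333
After pressure gauge='in-range': P(faulty) = 0.2·0.8333 / (0.2·0.8333 + 0.6·0.1667) ≈ 0.6250
After temperature sensor='high': P(faulty) = 0.75·0.6250 / (0.75·0.6250 + 0.15·0.3750) ≈ 0.8929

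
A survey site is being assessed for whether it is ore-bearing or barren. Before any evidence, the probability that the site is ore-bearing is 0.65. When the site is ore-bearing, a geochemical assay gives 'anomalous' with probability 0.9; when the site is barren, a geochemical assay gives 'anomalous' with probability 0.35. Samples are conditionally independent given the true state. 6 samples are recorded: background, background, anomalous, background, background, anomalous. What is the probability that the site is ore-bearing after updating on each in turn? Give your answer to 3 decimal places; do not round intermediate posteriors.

0.007

After 'background': P(ore) = 0.1·0.6500 / (0.1·0.6500 + 0.65·0.3500) ≈ 0.2222
After 'background': P(ore) = 0.1·0.2222 / (0.1·0.2222 + 0.65·0.7778) ≈ 0.0421
After 'anomalous': P(ore) = 0.9·0.0421 / (0.9·0.0421 + 0.35·0.9579) ≈ 0.1016
After 'background': P(ore) = 0.1·0.1016 / (0.1·0.1016 + 0.65·0.8984) ≈ 0.0171
After 'background': P(ore) = 0.1·0.0171 / (0.1·0.0171 + 0.65·0.9829) ≈ 0.0027
After 'anomalous': P(ore) = 0.9·0.0027 / (0.9·0.0027 + 0.35·0.9973) ≈ 0.0068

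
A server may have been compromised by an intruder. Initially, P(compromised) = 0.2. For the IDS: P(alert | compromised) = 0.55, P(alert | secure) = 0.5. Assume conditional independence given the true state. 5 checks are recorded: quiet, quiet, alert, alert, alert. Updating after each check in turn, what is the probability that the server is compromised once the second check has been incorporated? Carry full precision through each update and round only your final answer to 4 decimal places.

0.1684

Each posterior becomes the prior for the next update.
After 'quiet': P(compromised) = 0.45·0.2000 / (0.45·0.2000 + 0.5·0.8000) ≈ 0.1837
After 'quiet': P(compromised) = 0.45·0.1837 / (0.45·0.1837 + 0.5·0.8163) ≈ 0.1684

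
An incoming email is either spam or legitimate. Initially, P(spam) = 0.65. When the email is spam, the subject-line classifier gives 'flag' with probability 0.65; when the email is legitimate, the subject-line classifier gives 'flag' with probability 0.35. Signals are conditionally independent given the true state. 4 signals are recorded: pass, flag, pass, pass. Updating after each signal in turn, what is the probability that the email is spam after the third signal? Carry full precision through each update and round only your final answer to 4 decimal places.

0.5000

After 'pass': P(spam) = 0.35·0.6500 / (0.35·0.6500 + 0.65·0.3500) ≈ 0.5000
After 'flag': P(spam) = 0.65·0.5000 / (0.65·0.5000 + 0.35·0.5000) ≈ 0.6500
After 'pass': P(spam) = 0.35·0.6500 / (0.35·0.6500 + 0.65·0.3500) ≈ 0.5000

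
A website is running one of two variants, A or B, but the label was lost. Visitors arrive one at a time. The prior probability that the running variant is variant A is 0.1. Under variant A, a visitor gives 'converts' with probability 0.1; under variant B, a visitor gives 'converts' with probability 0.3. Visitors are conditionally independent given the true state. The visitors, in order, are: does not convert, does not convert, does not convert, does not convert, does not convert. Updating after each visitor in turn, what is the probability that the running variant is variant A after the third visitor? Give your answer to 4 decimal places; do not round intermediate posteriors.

After 'does not convert': P(A) = 0.9·0.1000 / (0.9·0.1000 + 0.7·0.9000) ≈ 0.1250
After 'does not convert': P(A) = 0.9·0.1250 / (0.9·0.1250 + 0.7·0.8750) ≈ 0.1552
After 'does not convert': P(A) = 0.9·0.1552 / (0.9·0.1552 + 0.7·0.8448) ≈ 0.1910

0.1910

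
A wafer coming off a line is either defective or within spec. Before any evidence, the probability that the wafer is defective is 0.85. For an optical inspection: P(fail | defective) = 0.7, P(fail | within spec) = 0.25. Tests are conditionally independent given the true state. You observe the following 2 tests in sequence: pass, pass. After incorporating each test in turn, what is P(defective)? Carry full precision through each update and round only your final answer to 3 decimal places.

After 'pass': P(defective) = 0.3·0.8500 / (0.3·0.8500 + 0.75·0.1500) ≈ 0.6939
After 'pass': P(defective) = 0.3·0.6939 / (0.3·0.6939 + 0.75·0.3061) ≈ 0.4755

0.476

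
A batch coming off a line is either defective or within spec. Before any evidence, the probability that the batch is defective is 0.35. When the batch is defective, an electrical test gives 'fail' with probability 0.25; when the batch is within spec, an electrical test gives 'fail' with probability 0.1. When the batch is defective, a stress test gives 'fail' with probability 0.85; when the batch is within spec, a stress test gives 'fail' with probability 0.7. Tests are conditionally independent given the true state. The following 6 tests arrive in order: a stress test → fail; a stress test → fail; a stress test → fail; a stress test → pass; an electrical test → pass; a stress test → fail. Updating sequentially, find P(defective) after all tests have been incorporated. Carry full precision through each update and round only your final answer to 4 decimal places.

0.3279

After a stress test='fail': P(defective) = 0.85·0.3500 / (0.85·0.3500 + 0.7·0.6500) ≈ 0.3953
After a stress test='fail': P(defective) = 0.85·0.3953 / (0.85·0.3953 + 0.7·0.6047) ≈ 0.4426
After a stress test='fail': P(defective) = 0.85·0.4426 / (0.85·0.4426 + 0.7·0.5574) ≈ 0.4909
After a stress test='pass': P(defective) = 0.15·0.4909 / (0.15·0.4909 + 0.3·0.5091) ≈ 0.3253
After an electrical test='pass': P(defective) = 0.75·0.3253 / (0.75·0.3253 + 0.9·0.6747) ≈ 0.2866
After a stress test='fail': P(defective) = 0.85·0.2866 / (0.85·0.2866 + 0.7·0.7134) ≈ 0.3279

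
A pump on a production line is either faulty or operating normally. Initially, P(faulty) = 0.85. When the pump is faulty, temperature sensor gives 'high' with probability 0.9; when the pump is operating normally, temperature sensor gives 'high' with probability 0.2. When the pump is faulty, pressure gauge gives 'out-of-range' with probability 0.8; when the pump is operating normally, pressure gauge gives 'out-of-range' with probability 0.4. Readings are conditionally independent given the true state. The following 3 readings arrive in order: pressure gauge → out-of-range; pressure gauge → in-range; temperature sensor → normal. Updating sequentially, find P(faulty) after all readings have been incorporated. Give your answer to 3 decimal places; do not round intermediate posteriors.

0.321

After pressure gauge='out-of-range': P(faulty) = 0.8·0.8500 / (0.8·0.8500 + 0.4·0.1500) ≈ 0.9189
After pressure gauge='in-range': P(faulty) = 0.2·0.9189 / (0.2·0.9189 + 0.6·0.0811) ≈ 0.7907
After temperature sensor='normal': P(faulty) = 0.1·0.7907 / (0.1·0.7907 + 0.8·0.2093) ≈ 0.3208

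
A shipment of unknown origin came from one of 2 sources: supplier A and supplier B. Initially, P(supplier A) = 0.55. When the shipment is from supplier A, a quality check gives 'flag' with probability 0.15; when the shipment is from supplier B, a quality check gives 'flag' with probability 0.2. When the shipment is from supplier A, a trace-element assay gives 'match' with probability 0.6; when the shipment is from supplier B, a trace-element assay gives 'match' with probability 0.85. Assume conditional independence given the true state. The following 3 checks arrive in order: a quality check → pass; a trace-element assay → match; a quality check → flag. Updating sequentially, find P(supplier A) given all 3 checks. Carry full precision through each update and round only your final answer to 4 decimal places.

After a quality check='pass': P(supplier A) = 0.85·0.5500 / (0.85·0.5500 + 0.8·0.4500) ≈ 0.5650
After a trace-element assay='match': P(supplier A) = 0.6·0.5650 / (0.6·0.5650 + 0.85·0.4350) ≈ 0.4783
After a quality check='flag': P(supplier A) = 0.15·0.4783 / (0.15·0.4783 + 0.2·0.5217) ≈ 0.4074

0.4074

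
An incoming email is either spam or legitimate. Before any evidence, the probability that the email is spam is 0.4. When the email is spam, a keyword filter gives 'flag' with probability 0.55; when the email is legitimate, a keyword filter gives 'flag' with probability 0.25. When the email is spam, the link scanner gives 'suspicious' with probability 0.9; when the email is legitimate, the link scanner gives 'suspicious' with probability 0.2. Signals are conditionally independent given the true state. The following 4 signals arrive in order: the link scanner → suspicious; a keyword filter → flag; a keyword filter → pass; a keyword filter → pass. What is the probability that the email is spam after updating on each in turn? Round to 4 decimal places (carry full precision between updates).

After the link scanner='suspicious': P(spam) = 0.9·0.4000 / (0.9·0.4000 + 0.2·0.6000) ≈ 0.7500
After a keyword filter='flag': P(spam) = 0.55·0.7500 / (0.55·0.7500 + 0.25·0.2500) ≈ 0.8684
After a keyword filter='pass': P(spam) = 0.45·0.8684 / (0.45·0.8684 + 0.75·0.1316) ≈ 0.7984
After a keyword filter='pass': P(spam) = 0.45·0.7984 / (0.45·0.7984 + 0.75·0.2016) ≈ 0.7038

0.7038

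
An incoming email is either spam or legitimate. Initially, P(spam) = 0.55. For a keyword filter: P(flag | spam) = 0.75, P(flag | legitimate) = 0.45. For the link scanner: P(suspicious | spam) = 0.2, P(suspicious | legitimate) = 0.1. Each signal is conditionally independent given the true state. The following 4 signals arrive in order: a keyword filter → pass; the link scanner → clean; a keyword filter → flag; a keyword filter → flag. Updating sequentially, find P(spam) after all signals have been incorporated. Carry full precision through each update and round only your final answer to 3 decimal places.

After a keyword filter='pass': P(spam) = 0.25·0.5500 / (0.25·0.5500 + 0.55·0.4500) ≈ 0.3571
After the link scanner='clean': P(spam) = 0.8·0.3571 / (0.8·0.3571 + 0.9·0.6429) ≈ 0.3306
After a keyword filter='flag': P(spam) = 0.75·0.3306 / (0.75·0.3306 + 0.45·0.6694) ≈ 0.4515
After a keyword filter='flag': P(spam) = 0.75·0.4515 / (0.75·0.4515 + 0.45·0.5485) ≈ 0.5784

0.578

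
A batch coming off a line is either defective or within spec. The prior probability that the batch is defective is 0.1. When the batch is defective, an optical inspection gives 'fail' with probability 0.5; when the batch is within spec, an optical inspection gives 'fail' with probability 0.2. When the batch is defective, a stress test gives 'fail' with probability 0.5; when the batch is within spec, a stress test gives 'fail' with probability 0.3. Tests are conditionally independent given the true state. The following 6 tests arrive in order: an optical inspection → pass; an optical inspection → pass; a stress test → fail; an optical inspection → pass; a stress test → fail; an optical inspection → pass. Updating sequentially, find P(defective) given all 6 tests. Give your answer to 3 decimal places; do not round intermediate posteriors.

After an optical inspection='pass': P(defective) = 0.5·0.1000 / (0.5·0.1000 + 0.8·0.9000) ≈ 0.0649
After an optical inspection='pass': P(defective) = 0.5·0.0649 / (0.5·0.0649 + 0.8·0.9351) ≈ 0.0416
After a stress test='fail': P(defective) = 0.5·0.0416 / (0.5·0.0416 + 0.3·0.9584) ≈ 0.0675
After an optical inspection='pass': P(defective) = 0.5·0.0675 / (0.5·0.0675 + 0.8·0.9325) ≈ 0.0433
After a stress test='fail': P(defective) = 0.5·0.0433 / (0.5·0.0433 + 0.3·0.9567) ≈ 0.0701
After an optical inspection='pass': P(defective) = 0.5·0.0701 / (0.5·0.0701 + 0.8·0.9299) ≈ 0.0450

0.045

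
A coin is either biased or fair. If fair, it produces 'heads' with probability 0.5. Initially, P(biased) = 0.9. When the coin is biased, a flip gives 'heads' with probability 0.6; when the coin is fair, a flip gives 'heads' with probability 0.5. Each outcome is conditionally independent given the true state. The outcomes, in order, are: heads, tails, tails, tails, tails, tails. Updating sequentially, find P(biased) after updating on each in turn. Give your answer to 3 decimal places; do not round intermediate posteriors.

After 'heads': P(biased) = 0.6·0.9000 / (0.6·0.9000 + 0.5·0.1000) ≈ 0.9153
After 'tails': P(biased) = 0.4·0.9153 / (0.4·0.9153 + 0.5·0.0847) ≈ 0.8963
After 'tails': P(biased) = 0.4·0.8963 / (0.4·0.8963 + 0.5·0.1037) ≈ 0.8736
After 'tails': P(biased) = 0.4·0.8736 / (0.4·0.8736 + 0.5·0.1264) ≈ 0.8469
After 'tails': P(biased) = 0.4·0.8469 / (0.4·0.8469 + 0.5·0.1531) ≈ 0.8156
After 'tails': P(biased) = 0.4·0.8156 / (0.4·0.8156 + 0.5·0.1844) ≈ 0.7797

0.780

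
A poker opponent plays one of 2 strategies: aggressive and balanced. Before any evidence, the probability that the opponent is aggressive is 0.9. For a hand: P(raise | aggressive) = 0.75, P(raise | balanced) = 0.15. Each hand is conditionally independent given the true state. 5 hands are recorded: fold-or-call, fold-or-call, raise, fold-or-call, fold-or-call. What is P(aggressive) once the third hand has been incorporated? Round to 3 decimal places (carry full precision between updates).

Each posterior becomes the prior for the next update.
After 'fold-or-call': P(aggressive) = 0.25·0.9000 / (0.25·0.9000 + 0.85·0.1000) ≈ 0.7258
After 'fold-or-call': P(aggressive) = 0.25·0.7258 / (0.25·0.7258 + 0.85·0.2742) ≈ 0.4377
After 'raise': P(aggressive) = 0.75·0.4377 / (0.75·0.4377 + 0.15·0.5623) ≈ 0.7956

0.796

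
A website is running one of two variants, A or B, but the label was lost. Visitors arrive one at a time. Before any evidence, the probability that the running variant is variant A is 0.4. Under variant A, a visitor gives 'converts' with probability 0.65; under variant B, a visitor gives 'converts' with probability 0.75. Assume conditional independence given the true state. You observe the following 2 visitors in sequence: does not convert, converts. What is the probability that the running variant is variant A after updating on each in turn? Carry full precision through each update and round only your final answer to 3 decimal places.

0.447

After 'does not convert': P(A) = 0.35·0.4000 / (0.35·0.4000 + 0.25·0.6000) ≈ 0.4828
After 'converts': P(A) = 0.65·0.4828 / (0.65·0.4828 + 0.75·0.5172) ≈ 0.4472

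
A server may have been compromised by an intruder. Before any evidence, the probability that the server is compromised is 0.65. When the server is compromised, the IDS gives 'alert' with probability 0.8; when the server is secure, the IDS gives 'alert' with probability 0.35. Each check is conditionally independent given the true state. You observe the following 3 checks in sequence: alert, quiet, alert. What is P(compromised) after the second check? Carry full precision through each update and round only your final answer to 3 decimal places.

0.566

After 'alert': P(compromised) = 0.8·0.6500 / (0.8·0.6500 + 0.35·0.3500) ≈ 0.8093
After 'quiet': P(compromised) = 0.2·0.8093 / (0.2·0.8093 + 0.65·0.1907) ≈ 0.5664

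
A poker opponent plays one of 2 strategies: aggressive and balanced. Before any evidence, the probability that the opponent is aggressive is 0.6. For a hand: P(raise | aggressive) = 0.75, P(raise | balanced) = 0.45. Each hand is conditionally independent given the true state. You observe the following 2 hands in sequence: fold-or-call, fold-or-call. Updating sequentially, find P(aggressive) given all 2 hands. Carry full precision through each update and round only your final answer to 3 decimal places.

Apply Bayes' rule sequentially, carrying P(aggressive) forward.
After 'fold-or-call': P(aggressive) = 0.25·0.6000 / (0.25·0.6000 + 0.55·0.4000) ≈ 0.4054
After 'fold-or-call': P(aggressive) = 0.25·0.4054 / (0.25·0.4054 + 0.55·0.5946) ≈ 0.2366

0.237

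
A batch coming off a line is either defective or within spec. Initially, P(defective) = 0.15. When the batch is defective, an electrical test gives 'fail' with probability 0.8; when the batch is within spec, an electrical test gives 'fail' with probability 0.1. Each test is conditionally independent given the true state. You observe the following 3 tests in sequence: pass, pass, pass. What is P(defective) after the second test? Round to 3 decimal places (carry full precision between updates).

0.009

After 'pass': P(defective) = 0.2·0.1500 / (0.2·0.1500 + 0.9·0.8500) ≈ 0.0377
After 'pass': P(defective) = 0.2·0.0377 / (0.2·0.0377 + 0.9·0.9623) ≈ 0.0086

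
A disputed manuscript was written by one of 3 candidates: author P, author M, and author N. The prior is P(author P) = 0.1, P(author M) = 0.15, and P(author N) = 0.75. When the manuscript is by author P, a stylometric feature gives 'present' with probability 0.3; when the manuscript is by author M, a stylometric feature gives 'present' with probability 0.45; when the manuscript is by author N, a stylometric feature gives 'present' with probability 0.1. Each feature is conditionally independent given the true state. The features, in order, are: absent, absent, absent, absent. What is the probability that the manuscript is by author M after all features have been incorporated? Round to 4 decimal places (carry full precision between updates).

0.0259

After 'absent': normaliser = 0.7·0.1000 + 0.55·0.1500 + 0.9·0.7500; P(author P) ≈ 0.0846, P(author M) ≈ 0.0997, P(author N) ≈ 0.8157
After 'absent': normaliser = 0.7·0.0846 + 0.55·0.0997 + 0.9·0.8157; P(author P) ≈ 0.0698, P(author M) ≈ 0.0646, P(author N) ≈ 0.8655
After 'absent': normaliser = 0.7·0.0698 + 0.55·0.0646 + 0.9·0.8655; P(author P) ≈ 0.0566, P(author M) ≈ 0.0412, P(author N) ≈ 0.9022
After 'absent': normaliser = 0.7·0.0566 + 0.55·0.0412 + 0.9·0.9022; P(author P) ≈ 0.0453, P(author M) ≈ 0.0259, P(author N) ≈ 0.9288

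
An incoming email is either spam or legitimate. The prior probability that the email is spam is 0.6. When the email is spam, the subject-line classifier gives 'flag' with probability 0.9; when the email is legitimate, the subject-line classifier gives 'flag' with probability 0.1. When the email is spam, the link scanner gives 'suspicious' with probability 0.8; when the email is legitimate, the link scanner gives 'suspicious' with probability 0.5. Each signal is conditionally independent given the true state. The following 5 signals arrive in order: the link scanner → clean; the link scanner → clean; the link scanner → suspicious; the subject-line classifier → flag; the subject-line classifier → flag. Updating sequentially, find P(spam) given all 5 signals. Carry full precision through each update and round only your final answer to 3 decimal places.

0.969

After the link scanner='clean': P(spam) = 0.2·0.6000 / (0.2·0.6000 + 0.5·0.4000) ≈ 0.3750
After the link scanner='clean': P(spam) = 0.2·0.3750 / (0.2·0.3750 + 0.5·0.6250) ≈ 0.1935
After the link scanner='suspicious': P(spam) = 0.8·0.1935 / (0.8·0.1935 + 0.5·0.8065) ≈ 0.2775
After the subject-line classifier='flag': P(spam) = 0.9·0.2775 / (0.9·0.2775 + 0.1·0.7225) ≈ 0.7756
After the subject-line classifier='flag': P(spam) = 0.9·0.7756 / (0.9·0.7756 + 0.1·0.2244) ≈ 0.9689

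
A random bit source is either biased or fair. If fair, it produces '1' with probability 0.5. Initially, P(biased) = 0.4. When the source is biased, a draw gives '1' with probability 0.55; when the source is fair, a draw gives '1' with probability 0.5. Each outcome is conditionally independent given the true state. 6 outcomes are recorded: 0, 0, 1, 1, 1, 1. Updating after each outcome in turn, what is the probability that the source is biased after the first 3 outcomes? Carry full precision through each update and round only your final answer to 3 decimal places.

0.373

After '0': P(biased) = 0.45·0.4000 / (0.45·0.4000 + 0.5·0.6000) ≈ 0.3750
After '0': P(biased) = 0.45·0.3750 / (0.45·0.3750 + 0.5·0.6250) ≈ 0.3506
After '1': P(biased) = 0.55·0.3506 / (0.55·0.3506 + 0.5·0.6494) ≈ 0.3726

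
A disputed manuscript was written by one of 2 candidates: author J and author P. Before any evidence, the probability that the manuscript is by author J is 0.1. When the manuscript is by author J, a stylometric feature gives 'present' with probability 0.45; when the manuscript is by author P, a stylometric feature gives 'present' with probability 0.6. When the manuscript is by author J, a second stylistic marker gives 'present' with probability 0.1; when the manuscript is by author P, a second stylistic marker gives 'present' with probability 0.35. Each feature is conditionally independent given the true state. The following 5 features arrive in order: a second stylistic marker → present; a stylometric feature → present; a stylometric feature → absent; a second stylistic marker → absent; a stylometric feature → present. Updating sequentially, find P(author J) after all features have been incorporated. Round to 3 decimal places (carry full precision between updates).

0.033

Each posterior becomes the prior for the next update.
After a second stylistic marker='present': P(author J) = 0.1·0.1000 / (0.1·0.1000 + 0.35·0.9000) ≈ 0.0308
After a stylometric feature='present': P(author J) = 0.45·0.0308 / (0.45·0.0308 + 0.6·0.9692) ≈ 0.0233
After a stylometric feature='absent': P(author J) = 0.55·0.0233 / (0.55·0.0233 + 0.4·0.9767) ≈ 0.0317
After a second stylistic marker='absent': P(author J) = 0.9·0.0317 / (0.9·0.0317 + 0.65·0.9683) ≈ 0.0434
After a stylometric feature='present': P(author J) = 0.45·0.0434 / (0.45·0.0434 + 0.6·0.9566) ≈ 0.0329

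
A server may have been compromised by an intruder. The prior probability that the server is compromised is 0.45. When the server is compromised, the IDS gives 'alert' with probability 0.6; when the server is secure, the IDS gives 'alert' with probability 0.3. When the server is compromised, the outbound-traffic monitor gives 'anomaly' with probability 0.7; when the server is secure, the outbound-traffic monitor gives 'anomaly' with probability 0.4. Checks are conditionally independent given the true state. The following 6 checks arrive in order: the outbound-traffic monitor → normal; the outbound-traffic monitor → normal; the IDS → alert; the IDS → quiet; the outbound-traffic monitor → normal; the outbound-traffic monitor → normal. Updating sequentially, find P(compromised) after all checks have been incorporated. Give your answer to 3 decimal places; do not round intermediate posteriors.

Apply Bayes' rule sequentially, carrying P(compromised) forward.
After the outbound-traffic monitor='normal': P(compromised) = 0.3·0.4500 / (0.3·0.4500 + 0.6·0.5500) ≈ 0.2903
After the outbound-traffic monitor='normal': P(compromised) = 0.3·0.2903 / (0.3·0.2903 + 0.6·0.7097) ≈ 0.1698
After the IDS='alert': P(compromised) = 0.6·0.1698 / (0.6·0.1698 + 0.3·0.8302) ≈ 0.2903
After the IDS='quiet': P(compromised) = 0.4·0.2903 / (0.4·0.2903 + 0.7·0.7097) ≈ 0.1895
After the outbound-traffic monitor='normal': P(compromised) = 0.3·0.1895 / (0.3·0.1895 + 0.6·0.8105) ≈ 0.1047
After the outbound-traffic monitor='normal': P(compromised) = 0.3·0.1047 / (0.3·0.1047 + 0.6·0.8953) ≈ 0.0552

0.055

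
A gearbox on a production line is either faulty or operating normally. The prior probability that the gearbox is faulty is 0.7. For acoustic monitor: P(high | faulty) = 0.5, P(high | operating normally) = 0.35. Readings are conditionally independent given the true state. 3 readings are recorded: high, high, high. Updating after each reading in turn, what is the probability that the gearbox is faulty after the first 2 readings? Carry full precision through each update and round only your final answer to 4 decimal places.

After 'high': P(faulty) = 0.5·0.7000 / (0.5·0.7000 + 0.35·0.3000) ≈ 0.7692
After 'high': P(faulty) = 0.5·0.7692 / (0.5·0.7692 + 0.35·0.2308) ≈ 0.8264

0.8264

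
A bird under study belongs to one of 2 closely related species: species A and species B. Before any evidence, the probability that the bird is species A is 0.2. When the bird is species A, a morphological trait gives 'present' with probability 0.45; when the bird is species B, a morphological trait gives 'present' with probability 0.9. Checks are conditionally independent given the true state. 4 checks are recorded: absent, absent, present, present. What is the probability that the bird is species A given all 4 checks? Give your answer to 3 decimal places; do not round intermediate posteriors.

0.654

Apply Bayes' rule sequentially, carrying P(species A) forward.
After 'absent': P(species A) = 0.55·0.2000 / (0.55·0.2000 + 0.1·0.8000) ≈ 0.5789
After 'absent': P(species A) = 0.55·0.5789 / (0.55·0.5789 + 0.1·0.4211) ≈ 0.8832
After 'present': P(species A) = 0.45·0.8832 / (0.45·0.8832 + 0.9·0.1168) ≈ 0.7908
After 'present': P(species A) = 0.45·0.7908 / (0.45·0.7908 + 0.9·0.2092) ≈ 0.6541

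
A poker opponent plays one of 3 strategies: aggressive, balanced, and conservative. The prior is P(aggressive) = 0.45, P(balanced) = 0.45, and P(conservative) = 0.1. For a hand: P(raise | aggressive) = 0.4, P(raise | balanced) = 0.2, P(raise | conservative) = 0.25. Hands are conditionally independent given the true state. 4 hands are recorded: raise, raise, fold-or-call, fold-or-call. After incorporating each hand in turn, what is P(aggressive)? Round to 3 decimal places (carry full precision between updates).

0.633

After 'raise': normaliser = 0.4·0.4500 + 0.2·0.4500 + 0.25·0.1000; P(aggressive) ≈ 0.6102, P(balanced) ≈ 0.3051, P(conservative) ≈ 0.0847
After 'raise': normaliser = 0.4·0.6102 + 0.2·0.3051 + 0.25·0.0847; P(aggressive) ≈ 0.7481, P(balanced) ≈ 0.1870, P(conservative) ≈ 0.0649
After 'fold-or-call': normaliser = 0.6·0.7481 + 0.8·0.1870 + 0.75·0.0649; P(aggressive) ≈ 0.6936, P(balanced) ≈ 0.2312, P(conservative) ≈ 0.0753
After 'fold-or-call': normaliser = 0.6·0.6936 + 0.8·0.2312 + 0.75·0.0753; P(aggressive) ≈ 0.6329, P(balanced) ≈ 0.2813, P(conservative) ≈ 0.0858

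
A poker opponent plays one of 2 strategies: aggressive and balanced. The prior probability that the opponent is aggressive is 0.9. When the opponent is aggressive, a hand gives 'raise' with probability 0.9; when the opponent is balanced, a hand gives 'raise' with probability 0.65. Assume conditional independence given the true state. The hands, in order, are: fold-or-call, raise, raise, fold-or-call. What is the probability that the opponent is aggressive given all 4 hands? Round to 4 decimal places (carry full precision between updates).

After 'fold-or-call': P(aggressive) = 0.1·0.9000 / (0.1·0.9000 + 0.35·0.1000) ≈ 0.7200
After 'raise': P(aggressive) = 0.9·0.7200 / (0.9·0.7200 + 0.65·0.2800) ≈ 0.7807
After 'raise': P(aggressive) = 0.9·0.7807 / (0.9·0.7807 + 0.65·0.2193) ≈ 0.8314
After 'fold-or-call': P(aggressive) = 0.1·0.8314 / (0.1·0.8314 + 0.35·0.1686) ≈ 0.5848

0.5848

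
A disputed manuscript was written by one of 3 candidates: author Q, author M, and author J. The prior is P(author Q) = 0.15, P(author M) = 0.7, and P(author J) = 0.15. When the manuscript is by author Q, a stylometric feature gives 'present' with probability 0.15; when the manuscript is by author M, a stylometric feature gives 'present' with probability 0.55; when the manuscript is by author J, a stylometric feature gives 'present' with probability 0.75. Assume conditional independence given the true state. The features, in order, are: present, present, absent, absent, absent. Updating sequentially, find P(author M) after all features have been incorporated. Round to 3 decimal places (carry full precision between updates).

0.851

After 'present': normaliser = 0.15·0.1500 + 0.55·0.7000 + 0.75·0.1500; P(author Q) ≈ 0.0433, P(author M) ≈ 0.7404, P(author J) ≈ 0.2163
After 'present': normaliser = 0.15·0.0433 + 0.55·0.7404 + 0.75·0.2163; P(author Q) ≈ 0.0113, P(author M) ≈ 0.7070, P(author J) ≈ 0.2817
After 'absent': normaliser = 0.85·0.0113 + 0.45·0.7070 + 0.25·0.2817; P(author Q) ≈ 0.0241, P(author M) ≈ 0.7991, P(author J) ≈ 0.1769
After 'absent': normaliser = 0.85·0.0241 + 0.45·0.7991 + 0.25·0.1769; P(author Q) ≈ 0.0482, P(author M) ≈ 0.8476, P(author J) ≈ 0.1042
After 'absent': normaliser = 0.85·0.0482 + 0.45·0.8476 + 0.25·0.1042; P(author Q) ≈ 0.0914, P(author M) ≈ 0.8505, P(author J) ≈ 0.0581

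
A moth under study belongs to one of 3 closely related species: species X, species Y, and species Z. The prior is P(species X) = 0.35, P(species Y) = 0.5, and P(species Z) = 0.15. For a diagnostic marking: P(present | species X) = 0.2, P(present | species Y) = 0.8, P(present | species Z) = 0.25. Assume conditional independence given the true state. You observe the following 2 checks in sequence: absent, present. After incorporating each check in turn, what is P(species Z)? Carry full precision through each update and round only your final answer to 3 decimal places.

0.171

After 'absent': normaliser = 0.8·0.3500 + 0.2·0.5000 + 0.75·0.1500; P(species X) ≈ 0.5685, P(species Y) ≈ 0.2030, P(species Z) ≈ 0.2284
After 'present': normaliser = 0.2·0.5685 + 0.8·0.2030 + 0.25·0.2284; P(species X) ≈ 0.3412, P(species Y) ≈ 0.4874, P(species Z) ≈ 0.1714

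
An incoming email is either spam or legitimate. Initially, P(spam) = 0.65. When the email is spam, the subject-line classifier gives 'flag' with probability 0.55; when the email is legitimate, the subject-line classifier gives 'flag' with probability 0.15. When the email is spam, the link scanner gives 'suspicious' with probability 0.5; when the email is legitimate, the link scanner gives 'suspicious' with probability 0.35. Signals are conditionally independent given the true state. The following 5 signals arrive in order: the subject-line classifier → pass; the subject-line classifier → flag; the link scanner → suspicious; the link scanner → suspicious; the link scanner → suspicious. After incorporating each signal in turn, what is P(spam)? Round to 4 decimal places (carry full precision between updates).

0.9131

After the subject-line classifier='pass': P(spam) = 0.45·0.6500 / (0.45·0.6500 + 0.85·0.3500) ≈ 0.4958
After the subject-line classifier='flag': P(spam) = 0.55·0.4958 / (0.55·0.4958 + 0.15·0.5042) ≈ 0.7828
After the link scanner='suspicious': P(spam) = 0.5·0.7828 / (0.5·0.7828 + 0.35·0.2172) ≈ 0.8374
After the link scanner='suspicious': P(spam) = 0.5·0.8374 / (0.5·0.8374 + 0.35·0.1626) ≈ 0.8803
After the link scanner='suspicious': P(spam) = 0.5·0.8803 / (0.5·0.8803 + 0.35·0.1197) ≈ 0.9131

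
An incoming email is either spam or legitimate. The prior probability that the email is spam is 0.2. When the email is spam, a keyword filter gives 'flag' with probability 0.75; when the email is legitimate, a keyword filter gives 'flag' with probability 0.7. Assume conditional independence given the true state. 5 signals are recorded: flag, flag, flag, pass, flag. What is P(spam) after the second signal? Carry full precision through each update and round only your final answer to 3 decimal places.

After 'flag': P(spam) = 0.75·0.2000 / (0.75·0.2000 + 0.7·0.8000) ≈ 0.2113
After 'flag': P(spam) = 0.75·0.2113 / (0.75·0.2113 + 0.7·0.7887) ≈ 0.2230

0.223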